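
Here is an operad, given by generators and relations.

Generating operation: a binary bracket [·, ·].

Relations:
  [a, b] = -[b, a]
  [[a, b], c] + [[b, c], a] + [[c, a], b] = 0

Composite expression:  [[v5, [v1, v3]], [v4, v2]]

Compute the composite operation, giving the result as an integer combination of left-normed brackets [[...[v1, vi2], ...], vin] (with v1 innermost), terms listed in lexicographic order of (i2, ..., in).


[[[[v1, v3], v5], v2], v4] - [[[[v1, v3], v5], v4], v2]

Skip Jacobi rewriting: expand, keep v1-initial words, read off terms.
Composite bracket: [[v5, [v1, v3]], [v4, v2]]
Under [a, b] = ab - ba we get 16 signed associative words (2^4 = 16).
Keep just the words that open with v1:
  sign of v1v3v5v2v4 is +1, so it contributes +[[[[v1, v3], v5], v2], v4]
  sign of v1v3v5v4v2 is -1, so it contributes -[[[[v1, v3], v5], v4], v2]


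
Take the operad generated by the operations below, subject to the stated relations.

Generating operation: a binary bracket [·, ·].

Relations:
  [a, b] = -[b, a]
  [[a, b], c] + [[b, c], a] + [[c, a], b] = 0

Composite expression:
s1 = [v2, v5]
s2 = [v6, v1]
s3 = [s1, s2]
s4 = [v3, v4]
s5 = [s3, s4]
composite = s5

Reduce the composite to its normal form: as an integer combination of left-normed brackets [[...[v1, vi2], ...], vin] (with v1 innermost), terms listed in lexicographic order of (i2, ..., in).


[[[[[v1, v6], v2], v5], v3], v4] - [[[[[v1, v6], v2], v5], v4], v3] - [[[[[v1, v6], v5], v2], v3], v4] + [[[[[v1, v6], v5], v2], v4], v3]

Left-normed coefficients sit on the v1-initial expansion words.
Composite bracket: [[[v2, v5], [v6, v1]], [v3, v4]]
Applying ab - ba throughout gives 32 signed words (2^5 = 32).
Keep just the words that open with v1:
  the word v1v6v2v5v3v4 carries sign +1 and contributes +[[[[[v1, v6], v2], v5], v3], v4]
  the word v1v6v2v5v4v3 carries sign -1 and contributes -[[[[[v1, v6], v2], v5], v4], v3]
  the word v1v6v5v2v3v4 carries sign -1 and contributes -[[[[[v1, v6], v5], v2], v3], v4]
  the word v1v6v5v2v4v3 carries sign +1 and contributes +[[[[[v1, v6], v5], v2], v4], v3]


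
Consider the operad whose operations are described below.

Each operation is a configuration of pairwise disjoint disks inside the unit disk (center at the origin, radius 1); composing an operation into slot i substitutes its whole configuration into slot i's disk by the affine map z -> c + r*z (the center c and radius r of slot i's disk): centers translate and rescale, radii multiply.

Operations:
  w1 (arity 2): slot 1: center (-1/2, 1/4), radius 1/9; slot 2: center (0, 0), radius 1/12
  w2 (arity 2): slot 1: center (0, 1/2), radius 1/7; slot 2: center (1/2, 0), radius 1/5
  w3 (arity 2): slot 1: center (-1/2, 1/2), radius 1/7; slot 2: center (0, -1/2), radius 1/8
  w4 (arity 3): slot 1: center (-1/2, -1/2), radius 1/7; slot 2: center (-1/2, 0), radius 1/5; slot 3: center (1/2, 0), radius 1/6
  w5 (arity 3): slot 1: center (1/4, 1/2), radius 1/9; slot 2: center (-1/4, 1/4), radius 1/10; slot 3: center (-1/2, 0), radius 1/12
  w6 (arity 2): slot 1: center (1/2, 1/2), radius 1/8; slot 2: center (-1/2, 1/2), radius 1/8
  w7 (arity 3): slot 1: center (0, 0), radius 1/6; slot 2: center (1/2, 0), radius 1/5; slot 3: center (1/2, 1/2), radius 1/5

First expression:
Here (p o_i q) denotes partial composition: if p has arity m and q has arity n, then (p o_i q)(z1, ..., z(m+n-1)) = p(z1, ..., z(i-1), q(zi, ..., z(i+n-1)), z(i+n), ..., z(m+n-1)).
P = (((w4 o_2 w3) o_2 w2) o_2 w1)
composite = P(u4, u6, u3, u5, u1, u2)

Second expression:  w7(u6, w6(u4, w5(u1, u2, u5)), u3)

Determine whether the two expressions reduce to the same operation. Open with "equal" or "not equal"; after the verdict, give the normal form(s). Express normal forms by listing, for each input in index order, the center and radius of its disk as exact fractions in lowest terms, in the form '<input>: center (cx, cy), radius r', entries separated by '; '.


not equal; first: u1: center (-1/2, -1/10), radius 1/40; u2: center (1/2, 0), radius 1/6; u3: center (-3/5, 4/35), radius 1/2940; u4: center (-1/2, -1/2), radius 1/7; u5: center (-41/70, 1/10), radius 1/175; u6: center (-59/98, 113/980), radius 1/2205; second: u1: center (13/32, 9/80), radius 1/360; u2: center (63/160, 17/160), radius 1/400; u3: center (1/2, 1/2), radius 1/5; u4: center (3/5, 1/10), radius 1/40; u5: center (31/80, 1/10), radius 1/480; u6: center (0, 0), radius 1/6

The first expression, normalized: u1: center (-1/2, -1/10), radius 1/40; u2: center (1/2, 0), radius 1/6; u3: center (-3/5, 4/35), radius 1/2940; u4: center (-1/2, -1/2), radius 1/7; u5: center (-41/70, 1/10), radius 1/175; u6: center (-59/98, 113/980), radius 1/2205
The second expression, normalized: u1: center (13/32, 9/80), radius 1/360; u2: center (63/160, 17/160), radius 1/400; u3: center (1/2, 1/2), radius 1/5; u4: center (3/5, 1/10), radius 1/40; u5: center (31/80, 1/10), radius 1/480; u6: center (0, 0), radius 1/6
They disagree, so not equal.


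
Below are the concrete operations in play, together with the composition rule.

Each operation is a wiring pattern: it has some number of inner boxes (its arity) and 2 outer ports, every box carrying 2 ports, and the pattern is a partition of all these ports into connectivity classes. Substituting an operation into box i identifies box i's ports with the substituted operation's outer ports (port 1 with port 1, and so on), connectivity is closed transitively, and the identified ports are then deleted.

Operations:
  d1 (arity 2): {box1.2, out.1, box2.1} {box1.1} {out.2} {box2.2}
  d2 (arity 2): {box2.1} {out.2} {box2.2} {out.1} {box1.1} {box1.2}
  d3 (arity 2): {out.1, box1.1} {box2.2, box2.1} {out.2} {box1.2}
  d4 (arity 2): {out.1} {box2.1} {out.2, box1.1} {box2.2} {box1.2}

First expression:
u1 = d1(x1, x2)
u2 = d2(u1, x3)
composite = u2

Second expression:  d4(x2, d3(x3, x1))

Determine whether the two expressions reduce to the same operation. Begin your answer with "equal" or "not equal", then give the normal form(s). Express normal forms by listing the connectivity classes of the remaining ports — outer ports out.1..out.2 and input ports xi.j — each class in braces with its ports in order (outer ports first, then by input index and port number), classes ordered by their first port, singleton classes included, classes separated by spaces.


not equal; the first gives {out.1} {out.2} {x1.1} {x1.2, x2.1} {x2.2} {x3.1} {x3.2} and the second {out.1} {out.2, x2.1} {x1.1, x1.2} {x2.2} {x3.1} {x3.2}

The first composite normalizes to {out.1} {out.2} {x1.1} {x1.2, x2.1} {x2.2} {x3.1} {x3.2}
The second composite normalizes to {out.1} {out.2, x2.1} {x1.1, x1.2} {x2.2} {x3.1} {x3.2}
The forms do not match — not equal.


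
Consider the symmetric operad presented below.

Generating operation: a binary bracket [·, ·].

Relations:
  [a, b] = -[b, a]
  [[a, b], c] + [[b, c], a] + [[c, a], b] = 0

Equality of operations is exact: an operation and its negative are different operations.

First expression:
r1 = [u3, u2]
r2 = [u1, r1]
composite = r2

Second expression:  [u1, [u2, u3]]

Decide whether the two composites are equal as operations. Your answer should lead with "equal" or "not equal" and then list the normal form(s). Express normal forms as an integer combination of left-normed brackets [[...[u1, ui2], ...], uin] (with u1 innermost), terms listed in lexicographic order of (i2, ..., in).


The first expression reduces to -[[u1, u2], u3] + [[u1, u3], u2]
The second expression reduces to [[u1, u2], u3] - [[u1, u3], u2]
The normal forms differ: not equal.

not equal — first -[[u1, u2], u3] + [[u1, u3], u2], second [[u1, u2], u3] - [[u1, u3], u2]


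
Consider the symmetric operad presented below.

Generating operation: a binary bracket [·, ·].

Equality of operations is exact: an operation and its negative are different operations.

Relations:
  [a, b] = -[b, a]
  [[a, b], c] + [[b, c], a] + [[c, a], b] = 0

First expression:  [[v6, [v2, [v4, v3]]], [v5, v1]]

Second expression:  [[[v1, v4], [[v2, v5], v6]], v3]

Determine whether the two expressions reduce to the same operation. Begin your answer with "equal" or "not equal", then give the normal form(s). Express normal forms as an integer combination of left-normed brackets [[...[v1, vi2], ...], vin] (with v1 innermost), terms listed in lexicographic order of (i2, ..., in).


Reducing the first expression gives [[[[[v1, v5], v2], v3], v4], v6] - [[[[[v1, v5], v2], v4], v3], v6] - [[[[[v1, v5], v3], v4], v2], v6] + [[[[[v1, v5], v4], v3], v2], v6] - [[[[[v1, v5], v6], v2], v3], v4] + [[[[[v1, v5], v6], v2], v4], v3] + [[[[[v1, v5], v6], v3], v4], v2] - [[[[[v1, v5], v6], v4], v3], v2]
Reducing the second expression gives [[[[[v1, v4], v2], v5], v6], v3] - [[[[[v1, v4], v5], v2], v6], v3] - [[[[[v1, v4], v6], v2], v5], v3] + [[[[[v1, v4], v6], v5], v2], v3]
The forms do not match — not equal.

not equal: they reduce to [[[[[v1, v5], v2], v3], v4], v6] - [[[[[v1, v5], v2], v4], v3], v6] - [[[[[v1, v5], v3], v4], v2], v6] + [[[[[v1, v5], v4], v3], v2], v6] - [[[[[v1, v5], v6], v2], v3], v4] + [[[[[v1, v5], v6], v2], v4], v3] + [[[[[v1, v5], v6], v3], v4], v2] - [[[[[v1, v5], v6], v4], v3], v2] and [[[[[v1, v4], v2], v5], v6], v3] - [[[[[v1, v4], v5], v2], v6], v3] - [[[[[v1, v4], v6], v2], v5], v3] + [[[[[v1, v4], v6], v5], v2], v3]


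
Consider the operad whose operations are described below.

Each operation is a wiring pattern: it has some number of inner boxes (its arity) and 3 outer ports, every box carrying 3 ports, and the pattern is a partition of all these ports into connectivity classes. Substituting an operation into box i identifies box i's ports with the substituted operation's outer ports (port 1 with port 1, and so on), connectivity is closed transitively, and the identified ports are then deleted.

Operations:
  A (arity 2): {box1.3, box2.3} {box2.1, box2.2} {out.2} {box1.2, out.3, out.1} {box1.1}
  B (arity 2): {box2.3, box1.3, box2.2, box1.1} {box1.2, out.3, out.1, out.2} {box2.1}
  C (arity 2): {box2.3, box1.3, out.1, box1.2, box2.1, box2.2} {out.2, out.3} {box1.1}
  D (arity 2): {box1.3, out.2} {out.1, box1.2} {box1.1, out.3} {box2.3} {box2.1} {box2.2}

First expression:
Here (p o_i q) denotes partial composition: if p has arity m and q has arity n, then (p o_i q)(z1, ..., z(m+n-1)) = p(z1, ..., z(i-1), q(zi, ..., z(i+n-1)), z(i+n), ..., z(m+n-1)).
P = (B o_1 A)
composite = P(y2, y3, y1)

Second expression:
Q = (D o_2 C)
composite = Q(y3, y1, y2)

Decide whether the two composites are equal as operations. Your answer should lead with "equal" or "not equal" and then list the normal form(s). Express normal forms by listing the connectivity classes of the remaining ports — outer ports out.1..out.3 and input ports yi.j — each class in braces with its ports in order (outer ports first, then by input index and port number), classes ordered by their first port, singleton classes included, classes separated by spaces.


not equal: they reduce to {out.1, out.2, out.3} {y1.1} {y1.2, y1.3, y2.2} {y2.1} {y2.3, y3.3} {y3.1, y3.2} and {out.1, y3.2} {out.2, y3.3} {out.3, y3.1} {y1.1} {y1.2, y1.3, y2.1, y2.2, y2.3}

In normal form, the first expression is {out.1, out.2, out.3} {y1.1} {y1.2, y1.3, y2.2} {y2.1} {y2.3, y3.3} {y3.1, y3.2}
In normal form, the second expression is {out.1, y3.2} {out.2, y3.3} {out.3, y3.1} {y1.1} {y1.2, y1.3, y2.1, y2.2, y2.3}
The forms do not match — not equal.


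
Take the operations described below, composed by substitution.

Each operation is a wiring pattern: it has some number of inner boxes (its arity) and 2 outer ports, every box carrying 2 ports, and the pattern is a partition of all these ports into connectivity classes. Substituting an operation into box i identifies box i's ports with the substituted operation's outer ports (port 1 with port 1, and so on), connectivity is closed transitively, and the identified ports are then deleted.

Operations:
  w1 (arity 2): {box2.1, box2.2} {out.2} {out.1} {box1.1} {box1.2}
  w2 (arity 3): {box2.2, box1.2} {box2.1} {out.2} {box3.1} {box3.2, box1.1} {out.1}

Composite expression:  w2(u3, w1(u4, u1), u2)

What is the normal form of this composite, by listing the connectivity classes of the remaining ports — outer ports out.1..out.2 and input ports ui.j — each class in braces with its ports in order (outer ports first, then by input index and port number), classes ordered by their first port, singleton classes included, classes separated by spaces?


{out.1} {out.2} {u1.1, u1.2} {u2.1} {u2.2, u3.1} {u3.2} {u4.1} {u4.2}

Substituting into w2 glues patterns; closure does the rest.
composing w1 on (u4, u1), with out.j its own outer ports: {out.1} {out.2} {u1.1, u1.2} {u4.1} {u4.2}
composing w2 on (u3, u4, u1, u2), with out.j its own outer ports: {out.1} {out.2} {u1.1, u1.2} {u2.1} {u2.2, u3.1} {u3.2} {u4.1} {u4.2}


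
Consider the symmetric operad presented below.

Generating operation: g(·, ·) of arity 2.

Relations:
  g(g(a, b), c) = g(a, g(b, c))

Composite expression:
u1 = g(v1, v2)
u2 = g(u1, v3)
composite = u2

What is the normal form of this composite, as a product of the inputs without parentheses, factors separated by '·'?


v1 · v2 · v3

The g-tree's shape is irrelevant; the v-reading-order decides.
g(v1, v2) spells out as v1 · v2
g(g(v1, v2), v3) spells out as v1 · v2 · v3


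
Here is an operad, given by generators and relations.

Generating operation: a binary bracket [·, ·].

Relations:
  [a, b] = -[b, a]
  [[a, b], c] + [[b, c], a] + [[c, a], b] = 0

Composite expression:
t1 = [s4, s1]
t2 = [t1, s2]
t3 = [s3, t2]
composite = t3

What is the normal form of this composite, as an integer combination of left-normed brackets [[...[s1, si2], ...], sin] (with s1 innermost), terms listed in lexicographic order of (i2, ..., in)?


[[[s1, s4], s2], s3]

Skip Jacobi rewriting: expand, keep s1-initial words, read off terms.
Composite bracket: [s3, [[s4, s1], s2]]
Each bracket splits as ab - ba, giving 8 signed words (2^3 = 8).
Keep just the words that open with s1:
  s1s4s2s3 appears with sign +1, giving the term +[[[s1, s4], s2], s3]


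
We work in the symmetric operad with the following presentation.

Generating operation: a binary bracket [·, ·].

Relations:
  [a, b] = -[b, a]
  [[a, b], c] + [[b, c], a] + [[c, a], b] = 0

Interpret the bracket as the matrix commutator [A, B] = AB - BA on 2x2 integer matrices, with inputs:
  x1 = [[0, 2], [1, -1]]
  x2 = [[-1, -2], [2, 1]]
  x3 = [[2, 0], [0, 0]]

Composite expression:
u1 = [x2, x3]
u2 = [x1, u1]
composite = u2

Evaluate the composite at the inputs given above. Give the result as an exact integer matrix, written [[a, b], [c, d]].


[[4, 4], [-4, -4]]

[x2, x3] = [[0, 4], [4, 0]]
[x1, [x2, x3]] = [[4, 4], [-4, -4]]


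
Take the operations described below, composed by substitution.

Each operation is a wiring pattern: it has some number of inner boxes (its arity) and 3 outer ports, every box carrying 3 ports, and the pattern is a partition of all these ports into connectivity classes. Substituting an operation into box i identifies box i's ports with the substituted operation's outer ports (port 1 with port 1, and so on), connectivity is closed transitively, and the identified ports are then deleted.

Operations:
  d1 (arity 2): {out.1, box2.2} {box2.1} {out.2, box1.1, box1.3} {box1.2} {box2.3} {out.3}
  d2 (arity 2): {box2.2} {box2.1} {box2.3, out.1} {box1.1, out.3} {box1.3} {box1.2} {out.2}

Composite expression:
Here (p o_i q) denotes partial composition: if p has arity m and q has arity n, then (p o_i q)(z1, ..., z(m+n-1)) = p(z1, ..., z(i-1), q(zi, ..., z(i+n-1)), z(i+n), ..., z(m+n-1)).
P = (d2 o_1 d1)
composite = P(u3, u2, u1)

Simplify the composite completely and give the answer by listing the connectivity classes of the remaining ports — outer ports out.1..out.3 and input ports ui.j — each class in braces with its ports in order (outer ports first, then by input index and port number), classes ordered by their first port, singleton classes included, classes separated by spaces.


{out.1, u1.3} {out.2} {out.3, u2.2} {u1.1} {u1.2} {u2.1} {u2.3} {u3.1, u3.3} {u3.2}

Connectivity passes through glued d2-boundaries; trace each wire chain.
the subtree at d1 composes to {out.1, u2.2} {out.2, u3.1, u3.3} {out.3} {u2.1} {u2.3} {u3.2} on (u3, u2); out.j = own outer ports
the subtree at d2 composes to {out.1, u1.3} {out.2} {out.3, u2.2} {u1.1} {u1.2} {u2.1} {u2.3} {u3.1, u3.3} {u3.2} on (u3, u2, u1); out.j = own outer ports


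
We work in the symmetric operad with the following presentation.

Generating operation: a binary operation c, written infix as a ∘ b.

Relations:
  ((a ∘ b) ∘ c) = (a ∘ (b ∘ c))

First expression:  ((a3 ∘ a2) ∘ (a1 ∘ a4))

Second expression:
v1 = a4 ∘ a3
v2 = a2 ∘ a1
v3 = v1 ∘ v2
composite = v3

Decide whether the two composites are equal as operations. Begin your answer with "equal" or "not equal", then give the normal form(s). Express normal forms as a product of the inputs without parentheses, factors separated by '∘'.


not equal: they reduce to a3 ∘ a2 ∘ a1 ∘ a4 and a4 ∘ a3 ∘ a2 ∘ a1

The first expression, normalized: a3 ∘ a2 ∘ a1 ∘ a4
The second expression, normalized: a4 ∘ a3 ∘ a2 ∘ a1
The normal forms differ: not equal.


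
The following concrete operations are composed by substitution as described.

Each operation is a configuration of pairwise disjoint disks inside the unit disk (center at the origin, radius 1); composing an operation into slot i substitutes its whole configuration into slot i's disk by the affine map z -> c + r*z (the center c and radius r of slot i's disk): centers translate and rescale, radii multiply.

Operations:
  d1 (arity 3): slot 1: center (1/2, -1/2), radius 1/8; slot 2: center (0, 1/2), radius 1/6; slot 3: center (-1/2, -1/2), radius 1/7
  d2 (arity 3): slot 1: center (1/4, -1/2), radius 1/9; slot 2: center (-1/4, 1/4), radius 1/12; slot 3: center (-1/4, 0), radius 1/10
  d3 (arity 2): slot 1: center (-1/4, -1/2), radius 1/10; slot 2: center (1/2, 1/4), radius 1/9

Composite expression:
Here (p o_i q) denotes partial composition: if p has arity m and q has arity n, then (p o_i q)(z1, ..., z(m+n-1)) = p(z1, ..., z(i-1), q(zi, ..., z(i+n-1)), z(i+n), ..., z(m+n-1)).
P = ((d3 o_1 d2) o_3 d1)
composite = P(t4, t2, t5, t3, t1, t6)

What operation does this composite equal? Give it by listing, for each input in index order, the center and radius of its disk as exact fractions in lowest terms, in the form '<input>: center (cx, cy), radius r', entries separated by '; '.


t1: center (-7/25, -101/200), radius 1/700; t2: center (-11/40, -19/40), radius 1/120; t3: center (-11/40, -99/200), radius 1/600; t4: center (-9/40, -11/20), radius 1/90; t5: center (-27/100, -101/200), radius 1/800; t6: center (1/2, 1/4), radius 1/9


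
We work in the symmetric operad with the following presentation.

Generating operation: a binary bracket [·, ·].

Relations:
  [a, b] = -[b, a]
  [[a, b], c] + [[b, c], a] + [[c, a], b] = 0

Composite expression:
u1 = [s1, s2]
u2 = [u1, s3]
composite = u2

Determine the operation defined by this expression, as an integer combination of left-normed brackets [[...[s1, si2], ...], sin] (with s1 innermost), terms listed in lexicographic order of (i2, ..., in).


[[s1, s2], s3]


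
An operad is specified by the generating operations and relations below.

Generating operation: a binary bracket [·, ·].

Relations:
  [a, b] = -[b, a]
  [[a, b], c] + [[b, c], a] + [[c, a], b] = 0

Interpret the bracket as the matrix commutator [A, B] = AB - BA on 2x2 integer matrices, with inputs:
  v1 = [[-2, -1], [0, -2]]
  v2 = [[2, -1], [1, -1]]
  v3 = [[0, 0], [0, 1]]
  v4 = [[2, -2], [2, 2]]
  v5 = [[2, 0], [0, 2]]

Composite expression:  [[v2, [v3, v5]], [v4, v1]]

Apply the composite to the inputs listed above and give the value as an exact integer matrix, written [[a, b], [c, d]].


[v3, v5] = [[0, 0], [0, 0]]
[v2, [v3, v5]] = [[0, 0], [0, 0]]
[v4, v1] = [[2, 0], [0, -2]]
[[v2, [v3, v5]], [v4, v1]] = [[0, 0], [0, 0]]

[[0, 0], [0, 0]]


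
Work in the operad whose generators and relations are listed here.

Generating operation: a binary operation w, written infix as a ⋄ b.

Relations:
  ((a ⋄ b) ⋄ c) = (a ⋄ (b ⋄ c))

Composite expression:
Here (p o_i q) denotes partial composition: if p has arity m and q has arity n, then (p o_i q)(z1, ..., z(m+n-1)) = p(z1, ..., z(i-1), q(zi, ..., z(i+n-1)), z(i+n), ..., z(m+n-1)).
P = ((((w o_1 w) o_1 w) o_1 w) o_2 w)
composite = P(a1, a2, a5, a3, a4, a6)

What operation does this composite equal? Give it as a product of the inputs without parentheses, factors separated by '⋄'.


a1 ⋄ a2 ⋄ a5 ⋄ a3 ⋄ a4 ⋄ a6

Under associativity of w, the answer is the a's in reading order.
(a2 ⋄ a5) flattens to a2 ⋄ a5
(a1 ⋄ (a2 ⋄ a5)) flattens to a1 ⋄ a2 ⋄ a5
((a1 ⋄ (a2 ⋄ a5)) ⋄ a3) flattens to a1 ⋄ a2 ⋄ a5 ⋄ a3
(((a1 ⋄ (a2 ⋄ a5)) ⋄ a3) ⋄ a4) flattens to a1 ⋄ a2 ⋄ a5 ⋄ a3 ⋄ a4
((((a1 ⋄ (a2 ⋄ a5)) ⋄ a3) ⋄ a4) ⋄ a6) flattens to a1 ⋄ a2 ⋄ a5 ⋄ a3 ⋄ a4 ⋄ a6


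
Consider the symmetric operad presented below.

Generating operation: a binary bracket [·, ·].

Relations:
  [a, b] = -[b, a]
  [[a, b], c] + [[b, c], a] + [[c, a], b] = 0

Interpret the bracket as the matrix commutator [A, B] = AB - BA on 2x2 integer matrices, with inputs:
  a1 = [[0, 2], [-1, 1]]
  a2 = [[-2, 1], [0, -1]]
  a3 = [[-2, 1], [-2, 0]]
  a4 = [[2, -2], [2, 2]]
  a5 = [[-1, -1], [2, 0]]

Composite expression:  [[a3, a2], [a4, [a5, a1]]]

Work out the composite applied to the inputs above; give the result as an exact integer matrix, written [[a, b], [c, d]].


[a3, a2] = [[2, -1], [2, -2]]
[a5, a1] = [[-3, -3], [-3, 3]]
[a4, [a5, a1]] = [[12, -12], [-12, -12]]
[[a3, a2], [a4, [a5, a1]]] = [[36, -24], [96, -36]]

[[36, -24], [96, -36]]


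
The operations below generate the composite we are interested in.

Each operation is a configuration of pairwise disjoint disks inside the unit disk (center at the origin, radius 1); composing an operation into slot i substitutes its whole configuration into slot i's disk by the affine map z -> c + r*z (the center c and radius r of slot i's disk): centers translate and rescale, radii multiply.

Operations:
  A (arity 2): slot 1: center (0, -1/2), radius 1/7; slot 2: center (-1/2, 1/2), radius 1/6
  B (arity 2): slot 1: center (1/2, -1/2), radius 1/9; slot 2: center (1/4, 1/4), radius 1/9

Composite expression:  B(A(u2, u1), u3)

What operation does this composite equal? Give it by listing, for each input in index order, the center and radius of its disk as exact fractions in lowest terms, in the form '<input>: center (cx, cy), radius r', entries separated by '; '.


Below B, radii multiply path by path; the u-disk centers shift.
u2 passes through 2 substitutions, ending at center (1/2, -5/9), radius 1/63
u1 passes through 2 substitutions, ending at center (4/9, -4/9), radius 1/54
u3 passes through 1 substitution, ending at center (1/4, 1/4), radius 1/9

u1: center (4/9, -4/9), radius 1/54; u2: center (1/2, -5/9), radius 1/63; u3: center (1/4, 1/4), radius 1/9


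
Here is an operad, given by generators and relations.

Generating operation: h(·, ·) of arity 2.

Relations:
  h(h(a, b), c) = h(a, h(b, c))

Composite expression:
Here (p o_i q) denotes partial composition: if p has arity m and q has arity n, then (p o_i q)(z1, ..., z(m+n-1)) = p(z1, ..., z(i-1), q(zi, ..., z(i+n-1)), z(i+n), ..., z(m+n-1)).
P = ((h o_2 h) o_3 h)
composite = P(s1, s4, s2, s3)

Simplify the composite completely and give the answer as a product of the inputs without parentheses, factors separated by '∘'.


s1 ∘ s4 ∘ s2 ∘ s3


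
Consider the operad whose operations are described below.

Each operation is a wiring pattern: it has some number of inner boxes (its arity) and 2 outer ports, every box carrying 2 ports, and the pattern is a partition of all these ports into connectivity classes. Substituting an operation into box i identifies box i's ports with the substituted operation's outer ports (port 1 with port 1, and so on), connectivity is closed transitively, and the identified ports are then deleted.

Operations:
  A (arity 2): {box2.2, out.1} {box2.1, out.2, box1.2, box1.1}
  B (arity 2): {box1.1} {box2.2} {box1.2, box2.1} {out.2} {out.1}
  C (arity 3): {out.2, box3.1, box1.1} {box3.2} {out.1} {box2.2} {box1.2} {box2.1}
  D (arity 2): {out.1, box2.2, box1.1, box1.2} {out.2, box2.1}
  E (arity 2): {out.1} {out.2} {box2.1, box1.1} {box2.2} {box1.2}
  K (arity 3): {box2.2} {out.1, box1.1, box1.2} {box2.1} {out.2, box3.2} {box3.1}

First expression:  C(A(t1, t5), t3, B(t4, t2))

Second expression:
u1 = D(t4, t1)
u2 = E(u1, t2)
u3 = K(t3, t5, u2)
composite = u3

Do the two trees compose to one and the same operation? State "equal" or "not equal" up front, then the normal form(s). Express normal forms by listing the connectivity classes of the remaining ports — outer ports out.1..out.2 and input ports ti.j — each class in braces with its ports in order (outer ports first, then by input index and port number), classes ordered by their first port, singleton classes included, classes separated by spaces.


not equal: they reduce to {out.1} {out.2, t5.2} {t1.1, t1.2, t5.1} {t2.1, t4.2} {t2.2} {t3.1} {t3.2} {t4.1} and {out.1, t3.1, t3.2} {out.2} {t1.1} {t1.2, t2.1, t4.1, t4.2} {t2.2} {t5.1} {t5.2}


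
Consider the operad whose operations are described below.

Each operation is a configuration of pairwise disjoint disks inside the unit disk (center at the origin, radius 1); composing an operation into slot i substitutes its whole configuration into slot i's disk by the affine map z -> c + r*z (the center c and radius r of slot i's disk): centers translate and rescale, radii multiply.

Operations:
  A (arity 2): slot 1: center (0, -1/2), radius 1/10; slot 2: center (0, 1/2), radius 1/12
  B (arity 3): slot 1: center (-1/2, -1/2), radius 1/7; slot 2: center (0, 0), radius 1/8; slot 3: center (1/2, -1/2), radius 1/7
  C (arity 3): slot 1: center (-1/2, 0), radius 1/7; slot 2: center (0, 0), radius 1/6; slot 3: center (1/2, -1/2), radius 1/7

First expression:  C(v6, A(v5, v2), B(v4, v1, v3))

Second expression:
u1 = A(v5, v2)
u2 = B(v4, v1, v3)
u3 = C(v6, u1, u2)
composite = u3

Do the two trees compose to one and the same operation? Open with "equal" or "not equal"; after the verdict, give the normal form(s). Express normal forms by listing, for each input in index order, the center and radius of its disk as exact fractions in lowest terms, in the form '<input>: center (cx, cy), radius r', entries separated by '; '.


equal — both sides give v1: center (1/2, -1/2), radius 1/56; v2: center (0, 1/12), radius 1/72; v3: center (4/7, -4/7), radius 1/49; v4: center (3/7, -4/7), radius 1/49; v5: center (0, -1/12), radius 1/60; v6: center (-1/2, 0), radius 1/7


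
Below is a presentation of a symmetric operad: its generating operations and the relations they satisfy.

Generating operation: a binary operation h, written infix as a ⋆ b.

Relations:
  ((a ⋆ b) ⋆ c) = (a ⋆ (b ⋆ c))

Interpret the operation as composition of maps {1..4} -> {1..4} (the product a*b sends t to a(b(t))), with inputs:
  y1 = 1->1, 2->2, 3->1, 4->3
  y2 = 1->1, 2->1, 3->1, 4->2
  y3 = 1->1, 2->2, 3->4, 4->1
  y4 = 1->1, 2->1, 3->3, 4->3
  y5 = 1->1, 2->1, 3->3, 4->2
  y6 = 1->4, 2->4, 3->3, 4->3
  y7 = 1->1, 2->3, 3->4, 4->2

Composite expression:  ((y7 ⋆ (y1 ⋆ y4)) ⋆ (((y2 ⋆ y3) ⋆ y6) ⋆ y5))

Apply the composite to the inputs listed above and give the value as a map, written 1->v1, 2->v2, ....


(y1 ⋆ y4) = 1->1, 2->1, 3->1, 4->1
(y7 ⋆ (y1 ⋆ y4)) = 1->1, 2->1, 3->1, 4->1
(y2 ⋆ y3) = 1->1, 2->1, 3->2, 4->1
((y2 ⋆ y3) ⋆ y6) = 1->1, 2->1, 3->2, 4->2
(((y2 ⋆ y3) ⋆ y6) ⋆ y5) = 1->1, 2->1, 3->2, 4->1
((y7 ⋆ (y1 ⋆ y4)) ⋆ (((y2 ⋆ y3) ⋆ y6) ⋆ y5)) = 1->1, 2->1, 3->1, 4->1

1->1, 2->1, 3->1, 4->1


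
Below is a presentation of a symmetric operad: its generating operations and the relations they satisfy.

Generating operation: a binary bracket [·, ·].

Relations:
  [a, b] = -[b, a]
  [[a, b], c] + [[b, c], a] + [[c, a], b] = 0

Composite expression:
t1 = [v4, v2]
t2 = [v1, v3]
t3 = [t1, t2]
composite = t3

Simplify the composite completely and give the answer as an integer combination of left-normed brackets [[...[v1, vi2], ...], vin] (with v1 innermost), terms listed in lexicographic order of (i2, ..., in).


[[[v1, v3], v2], v4] - [[[v1, v3], v4], v2]

Left-normed coefficients sit on the v1-initial expansion words.
Composite bracket: [[v4, v2], [v1, v3]]
The bracket unfolds into 8 signed words via [a, b] = ab - ba (2^3 = 8).
Coefficients come from the v1-initial words:
  v1v3v2v4 (sign +1) contributes +[[[v1, v3], v2], v4]
  v1v3v4v2 (sign -1) contributes -[[[v1, v3], v4], v2]


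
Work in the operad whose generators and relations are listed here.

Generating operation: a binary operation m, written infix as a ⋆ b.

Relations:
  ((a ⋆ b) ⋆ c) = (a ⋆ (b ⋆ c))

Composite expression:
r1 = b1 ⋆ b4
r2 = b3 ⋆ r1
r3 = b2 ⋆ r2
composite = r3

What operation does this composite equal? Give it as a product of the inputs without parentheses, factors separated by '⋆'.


b2 ⋆ b3 ⋆ b1 ⋆ b4

Under associativity of m, the answer is the b's in reading order.
(b1 ⋆ b4) collapses to b1 ⋆ b4
(b3 ⋆ (b1 ⋆ b4)) collapses to b3 ⋆ b1 ⋆ b4
(b2 ⋆ (b3 ⋆ (b1 ⋆ b4))) collapses to b2 ⋆ b3 ⋆ b1 ⋆ b4


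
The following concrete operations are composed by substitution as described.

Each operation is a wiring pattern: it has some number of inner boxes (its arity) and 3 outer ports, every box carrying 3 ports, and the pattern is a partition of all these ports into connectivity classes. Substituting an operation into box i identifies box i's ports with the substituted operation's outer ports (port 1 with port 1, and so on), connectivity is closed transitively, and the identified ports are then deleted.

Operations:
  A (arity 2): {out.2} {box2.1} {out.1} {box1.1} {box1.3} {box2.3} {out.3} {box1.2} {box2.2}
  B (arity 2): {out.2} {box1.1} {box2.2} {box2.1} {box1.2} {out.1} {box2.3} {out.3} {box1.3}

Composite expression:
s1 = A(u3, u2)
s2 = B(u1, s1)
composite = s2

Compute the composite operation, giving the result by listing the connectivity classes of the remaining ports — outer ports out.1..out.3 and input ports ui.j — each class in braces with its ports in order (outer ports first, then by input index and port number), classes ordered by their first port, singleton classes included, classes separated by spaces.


{out.1} {out.2} {out.3} {u1.1} {u1.2} {u1.3} {u2.1} {u2.2} {u2.3} {u3.1} {u3.2} {u3.3}

Treat the ports identified at B as solder joints: merge, then drop.
after A, the pattern on (u3, u2) reads {out.1} {out.2} {out.3} {u2.1} {u2.2} {u2.3} {u3.1} {u3.2} {u3.3} (out.j = its outer ports)
after B, the pattern on (u1, u3, u2) reads {out.1} {out.2} {out.3} {u1.1} {u1.2} {u1.3} {u2.1} {u2.2} {u2.3} {u3.1} {u3.2} {u3.3} (out.j = its outer ports)


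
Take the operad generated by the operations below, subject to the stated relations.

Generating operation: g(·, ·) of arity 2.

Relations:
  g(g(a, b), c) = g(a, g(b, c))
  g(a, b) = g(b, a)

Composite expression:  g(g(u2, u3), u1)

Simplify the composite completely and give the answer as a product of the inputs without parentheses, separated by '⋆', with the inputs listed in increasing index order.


u1 ⋆ u2 ⋆ u3


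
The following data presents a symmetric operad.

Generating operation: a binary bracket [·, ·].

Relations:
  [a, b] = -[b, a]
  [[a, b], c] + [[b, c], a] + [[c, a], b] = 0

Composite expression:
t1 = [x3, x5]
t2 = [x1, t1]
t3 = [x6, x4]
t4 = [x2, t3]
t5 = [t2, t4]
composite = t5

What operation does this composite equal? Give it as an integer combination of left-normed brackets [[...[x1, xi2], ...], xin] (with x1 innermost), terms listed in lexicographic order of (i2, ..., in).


In the tensor algebra, words opening x1 carry the x1-anchored form.
Composite bracket: [[x1, [x3, x5]], [x2, [x6, x4]]]
Full expansion: 32 signed words from ab - ba (2^5 = 32).
The x1-initial words carry the normal form:
  word x1x3x5x2x4x6 has sign -1, contributing -[[[[[x1, x3], x5], x2], x4], x6]
  word x1x3x5x2x6x4 has sign +1, contributing +[[[[[x1, x3], x5], x2], x6], x4]
  word x1x3x5x4x6x2 has sign +1, contributing +[[[[[x1, x3], x5], x4], x6], x2]
  word x1x3x5x6x4x2 has sign -1, contributing -[[[[[x1, x3], x5], x6], x4], x2]
  word x1x5x3x2x4x6 has sign +1, contributing +[[[[[x1, x5], x3], x2], x4], x6]
  word x1x5x3x2x6x4 has sign -1, contributing -[[[[[x1, x5], x3], x2], x6], x4]
  word x1x5x3x4x6x2 has sign -1, contributing -[[[[[x1, x5], x3], x4], x6], x2]
  word x1x5x3x6x4x2 has sign +1, contributing +[[[[[x1, x5], x3], x6], x4], x2]

-[[[[[x1, x3], x5], x2], x4], x6] + [[[[[x1, x3], x5], x2], x6], x4] + [[[[[x1, x3], x5], x4], x6], x2] - [[[[[x1, x3], x5], x6], x4], x2] + [[[[[x1, x5], x3], x2], x4], x6] - [[[[[x1, x5], x3], x2], x6], x4] - [[[[[x1, x5], x3], x4], x6], x2] + [[[[[x1, x5], x3], x6], x4], x2]


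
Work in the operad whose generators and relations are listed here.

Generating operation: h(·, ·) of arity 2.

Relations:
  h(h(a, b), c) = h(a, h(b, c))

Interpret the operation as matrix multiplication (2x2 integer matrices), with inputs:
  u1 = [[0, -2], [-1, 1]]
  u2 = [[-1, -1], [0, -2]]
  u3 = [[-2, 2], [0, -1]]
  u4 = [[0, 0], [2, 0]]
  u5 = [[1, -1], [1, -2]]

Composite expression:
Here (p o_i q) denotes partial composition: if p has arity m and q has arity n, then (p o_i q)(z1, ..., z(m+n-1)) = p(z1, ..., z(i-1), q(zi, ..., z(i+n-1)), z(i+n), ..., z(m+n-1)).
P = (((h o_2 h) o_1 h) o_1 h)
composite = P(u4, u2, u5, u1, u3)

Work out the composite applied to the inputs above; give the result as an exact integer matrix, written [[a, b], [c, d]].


[[0, 0], [12, -26]]

h(u4, u2) = [[0, 0], [-2, -2]]
h(h(u4, u2), u5) = [[0, 0], [-4, 6]]
h(u1, u3) = [[0, 2], [2, -3]]
h(h(h(u4, u2), u5), h(u1, u3)) = [[0, 0], [12, -26]]


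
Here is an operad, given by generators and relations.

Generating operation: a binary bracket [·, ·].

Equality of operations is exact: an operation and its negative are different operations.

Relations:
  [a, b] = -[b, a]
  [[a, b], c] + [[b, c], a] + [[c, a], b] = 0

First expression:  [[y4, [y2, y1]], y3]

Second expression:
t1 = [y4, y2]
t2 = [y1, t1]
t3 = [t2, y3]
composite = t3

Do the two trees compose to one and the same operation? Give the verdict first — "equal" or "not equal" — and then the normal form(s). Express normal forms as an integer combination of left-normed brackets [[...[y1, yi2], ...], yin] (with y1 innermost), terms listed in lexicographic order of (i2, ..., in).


not equal; the first gives [[[y1, y2], y4], y3] and the second -[[[y1, y2], y4], y3] + [[[y1, y4], y2], y3]


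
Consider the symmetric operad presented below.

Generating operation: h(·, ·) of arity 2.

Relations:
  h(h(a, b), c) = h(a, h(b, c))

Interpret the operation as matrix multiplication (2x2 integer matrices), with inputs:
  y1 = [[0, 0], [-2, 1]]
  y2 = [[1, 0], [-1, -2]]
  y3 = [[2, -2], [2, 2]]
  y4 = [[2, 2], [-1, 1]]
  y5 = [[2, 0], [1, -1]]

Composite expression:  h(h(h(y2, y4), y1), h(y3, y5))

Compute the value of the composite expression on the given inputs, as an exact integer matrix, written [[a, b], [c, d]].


h(y2, y4) = [[2, 2], [0, -4]]
h(h(y2, y4), y1) = [[-4, 2], [8, -4]]
h(y3, y5) = [[2, 2], [6, -2]]
h(h(h(y2, y4), y1), h(y3, y5)) = [[4, -12], [-8, 24]]

[[4, -12], [-8, 24]]


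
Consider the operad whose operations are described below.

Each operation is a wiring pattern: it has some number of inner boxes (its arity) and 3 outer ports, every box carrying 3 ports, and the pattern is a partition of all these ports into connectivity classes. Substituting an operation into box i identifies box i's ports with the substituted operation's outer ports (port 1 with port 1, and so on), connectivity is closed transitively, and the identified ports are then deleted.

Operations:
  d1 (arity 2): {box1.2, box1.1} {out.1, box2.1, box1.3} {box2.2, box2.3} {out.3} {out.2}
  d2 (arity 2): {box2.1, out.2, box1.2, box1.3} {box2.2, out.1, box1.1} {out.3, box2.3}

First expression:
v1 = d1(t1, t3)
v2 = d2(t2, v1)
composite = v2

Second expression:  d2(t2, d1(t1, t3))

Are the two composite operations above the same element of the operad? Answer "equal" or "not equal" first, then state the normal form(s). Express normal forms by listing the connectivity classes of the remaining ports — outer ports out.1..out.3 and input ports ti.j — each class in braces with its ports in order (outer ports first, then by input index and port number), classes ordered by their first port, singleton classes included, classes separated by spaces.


equal: each reduces to {out.1, t2.1} {out.2, t1.3, t2.2, t2.3, t3.1} {out.3} {t1.1, t1.2} {t3.2, t3.3}

Normal form of the first expression: {out.1, t2.1} {out.2, t1.3, t2.2, t2.3, t3.1} {out.3} {t1.1, t1.2} {t3.2, t3.3}
Normal form of the second expression: {out.1, t2.1} {out.2, t1.3, t2.2, t2.3, t3.1} {out.3} {t1.1, t1.2} {t3.2, t3.3}
The forms coincide; equal.


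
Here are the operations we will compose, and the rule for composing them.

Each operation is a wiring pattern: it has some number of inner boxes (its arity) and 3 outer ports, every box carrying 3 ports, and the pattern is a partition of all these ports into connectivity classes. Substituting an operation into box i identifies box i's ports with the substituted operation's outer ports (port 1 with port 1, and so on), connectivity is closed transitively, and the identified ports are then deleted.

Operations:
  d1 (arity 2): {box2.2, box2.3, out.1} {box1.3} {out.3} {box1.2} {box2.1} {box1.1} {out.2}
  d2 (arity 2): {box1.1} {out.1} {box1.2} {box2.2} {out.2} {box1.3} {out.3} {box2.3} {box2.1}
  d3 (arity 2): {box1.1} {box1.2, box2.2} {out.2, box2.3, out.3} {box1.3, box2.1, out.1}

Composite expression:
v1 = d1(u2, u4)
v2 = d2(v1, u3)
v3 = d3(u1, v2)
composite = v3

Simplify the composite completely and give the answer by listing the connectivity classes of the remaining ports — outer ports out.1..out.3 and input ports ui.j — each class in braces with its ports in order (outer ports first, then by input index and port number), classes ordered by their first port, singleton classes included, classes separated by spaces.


{out.1, u1.3} {out.2, out.3} {u1.1} {u1.2} {u2.1} {u2.2} {u2.3} {u3.1} {u3.2} {u3.3} {u4.1} {u4.2, u4.3}

Treat the ports identified at d3 as solder joints: merge, then drop.
d1 over (u2, u4) gives {out.1, u4.2, u4.3} {out.2} {out.3} {u2.1} {u2.2} {u2.3} {u4.1}, out.j being that stage's outer ports
d2 over (u2, u4, u3) gives {out.1} {out.2} {out.3} {u2.1} {u2.2} {u2.3} {u3.1} {u3.2} {u3.3} {u4.1} {u4.2, u4.3}, out.j being that stage's outer ports
d3 over (u1, u2, u4, u3) gives {out.1, u1.3} {out.2, out.3} {u1.1} {u1.2} {u2.1} {u2.2} {u2.3} {u3.1} {u3.2} {u3.3} {u4.1} {u4.2, u4.3}, out.j being that stage's outer ports


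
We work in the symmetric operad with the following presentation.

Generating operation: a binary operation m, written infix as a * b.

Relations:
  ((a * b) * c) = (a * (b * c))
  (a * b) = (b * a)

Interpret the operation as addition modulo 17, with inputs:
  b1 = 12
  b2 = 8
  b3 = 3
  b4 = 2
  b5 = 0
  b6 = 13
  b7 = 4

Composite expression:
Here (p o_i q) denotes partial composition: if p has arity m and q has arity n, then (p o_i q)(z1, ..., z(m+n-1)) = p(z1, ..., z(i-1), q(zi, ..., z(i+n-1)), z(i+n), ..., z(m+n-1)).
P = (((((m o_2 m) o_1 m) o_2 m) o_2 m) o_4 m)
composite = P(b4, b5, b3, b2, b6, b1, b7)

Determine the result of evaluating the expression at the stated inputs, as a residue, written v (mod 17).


8 (mod 17)

(b5 * b3) = 3
(b2 * b6) = 4
((b5 * b3) * (b2 * b6)) = 7
(b4 * ((b5 * b3) * (b2 * b6))) = 9
(b1 * b7) = 16
((b4 * ((b5 * b3) * (b2 * b6))) * (b1 * b7)) = 8


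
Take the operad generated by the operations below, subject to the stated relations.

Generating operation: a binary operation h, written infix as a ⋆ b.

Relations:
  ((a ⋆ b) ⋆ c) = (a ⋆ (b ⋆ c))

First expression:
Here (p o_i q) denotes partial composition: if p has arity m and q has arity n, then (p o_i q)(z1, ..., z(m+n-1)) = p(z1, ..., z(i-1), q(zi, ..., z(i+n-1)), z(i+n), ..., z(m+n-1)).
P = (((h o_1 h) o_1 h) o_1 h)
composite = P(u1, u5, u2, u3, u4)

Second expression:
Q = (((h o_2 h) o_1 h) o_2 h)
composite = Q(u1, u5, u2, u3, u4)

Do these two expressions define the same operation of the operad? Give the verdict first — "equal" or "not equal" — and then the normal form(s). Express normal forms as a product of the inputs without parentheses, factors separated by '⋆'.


equal: each reduces to u1 ⋆ u5 ⋆ u2 ⋆ u3 ⋆ u4

The first expression reduces to u1 ⋆ u5 ⋆ u2 ⋆ u3 ⋆ u4
The second expression reduces to u1 ⋆ u5 ⋆ u2 ⋆ u3 ⋆ u4
Identical normal forms: equal.
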